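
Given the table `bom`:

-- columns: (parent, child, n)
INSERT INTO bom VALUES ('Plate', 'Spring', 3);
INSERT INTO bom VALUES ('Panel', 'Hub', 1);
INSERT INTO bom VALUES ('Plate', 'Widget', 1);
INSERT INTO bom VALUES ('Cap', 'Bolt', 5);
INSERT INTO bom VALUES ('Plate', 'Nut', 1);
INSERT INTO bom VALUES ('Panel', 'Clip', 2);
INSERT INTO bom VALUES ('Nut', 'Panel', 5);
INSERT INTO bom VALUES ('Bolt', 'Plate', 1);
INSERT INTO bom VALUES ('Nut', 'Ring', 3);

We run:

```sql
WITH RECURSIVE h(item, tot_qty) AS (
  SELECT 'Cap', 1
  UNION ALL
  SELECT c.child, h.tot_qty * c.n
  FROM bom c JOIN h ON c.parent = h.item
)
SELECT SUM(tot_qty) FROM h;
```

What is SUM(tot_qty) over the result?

151

Base: (Cap, tot_qty=1).
Iteration 1: components of {Cap} -> Bolt = 1*5 = 5.
Iteration 2: components of {Bolt} -> Plate = 5*1 = 5.
Iteration 3: components of {Plate} -> Nut = 5*1 = 5, Spring = 5*3 = 15, Widget = 5*1 = 5.
Iteration 4: components of {Nut,Spring,Widget} -> Panel = 5*5 = 25, Ring = 5*3 = 15.
Iteration 5: components of {Panel,Ring} -> Clip = 25*2 = 50, Hub = 25*1 = 25.
Iteration 6: no further components; recursion stops.
SUM(tot_qty) = 1 + 5 + 5 + 5 + 15 + 5 + 25 + 15 + 25 + 50 = 151.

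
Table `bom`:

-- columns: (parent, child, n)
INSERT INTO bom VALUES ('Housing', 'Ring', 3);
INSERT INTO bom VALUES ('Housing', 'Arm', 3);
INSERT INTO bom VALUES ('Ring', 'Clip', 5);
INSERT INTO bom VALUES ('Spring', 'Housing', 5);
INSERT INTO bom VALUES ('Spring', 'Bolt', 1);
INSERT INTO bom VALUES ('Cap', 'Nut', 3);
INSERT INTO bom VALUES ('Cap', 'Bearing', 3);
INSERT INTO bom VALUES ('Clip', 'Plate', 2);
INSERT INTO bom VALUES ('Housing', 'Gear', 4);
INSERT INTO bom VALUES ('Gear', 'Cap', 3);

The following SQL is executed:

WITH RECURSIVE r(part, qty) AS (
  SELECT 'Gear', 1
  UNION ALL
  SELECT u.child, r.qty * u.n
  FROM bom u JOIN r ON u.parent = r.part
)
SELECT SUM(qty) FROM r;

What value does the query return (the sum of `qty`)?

22

Base: (Gear, qty=1).
Iteration 1: components of {Gear} -> Cap = 1*3 = 3.
Iteration 2: components of {Cap} -> Bearing = 3*3 = 9, Nut = 3*3 = 9.
Iteration 3: no further components; recursion stops.
SUM(qty) = 1 + 3 + 9 + 9 = 22.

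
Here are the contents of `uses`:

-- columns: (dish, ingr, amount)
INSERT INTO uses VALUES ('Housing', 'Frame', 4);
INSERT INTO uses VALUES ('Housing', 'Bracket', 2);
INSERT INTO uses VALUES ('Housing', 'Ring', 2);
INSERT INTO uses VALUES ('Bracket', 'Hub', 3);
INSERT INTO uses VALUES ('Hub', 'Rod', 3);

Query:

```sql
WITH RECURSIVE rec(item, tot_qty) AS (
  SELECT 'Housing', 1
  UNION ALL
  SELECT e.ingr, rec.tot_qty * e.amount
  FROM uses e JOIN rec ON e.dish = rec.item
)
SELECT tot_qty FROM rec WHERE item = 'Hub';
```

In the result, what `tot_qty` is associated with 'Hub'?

6

Base: (Housing, tot_qty=1).
Iteration 1: components of {Housing} -> Bracket = 1*2 = 2, Frame = 1*4 = 4, Ring = 1*2 = 2.
Iteration 2: components of {Bracket,Frame,Ring} -> Hub = 2*3 = 6.
Iteration 3: components of {Hub} -> Rod = 6*3 = 18.
Iteration 4: no further components; recursion stops.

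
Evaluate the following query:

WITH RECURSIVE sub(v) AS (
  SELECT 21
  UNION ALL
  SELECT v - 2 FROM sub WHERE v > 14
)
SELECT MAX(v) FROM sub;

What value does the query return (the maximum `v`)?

Base: v=21.
Iteration 1: 21 > 14 holds -> v = 21 - 2 = 19.
Iteration 2: 19 > 14 holds -> v = 19 - 2 = 17.
Iteration 3: 17 > 14 holds -> v = 17 - 2 = 15.
Iteration 4: 15 > 14 holds -> v = 15 - 2 = 13.
Iteration 5: 13 > 14 fails; recursion stops.
v values: 21, 19, 17, 15, 13; the maximum is 21.

21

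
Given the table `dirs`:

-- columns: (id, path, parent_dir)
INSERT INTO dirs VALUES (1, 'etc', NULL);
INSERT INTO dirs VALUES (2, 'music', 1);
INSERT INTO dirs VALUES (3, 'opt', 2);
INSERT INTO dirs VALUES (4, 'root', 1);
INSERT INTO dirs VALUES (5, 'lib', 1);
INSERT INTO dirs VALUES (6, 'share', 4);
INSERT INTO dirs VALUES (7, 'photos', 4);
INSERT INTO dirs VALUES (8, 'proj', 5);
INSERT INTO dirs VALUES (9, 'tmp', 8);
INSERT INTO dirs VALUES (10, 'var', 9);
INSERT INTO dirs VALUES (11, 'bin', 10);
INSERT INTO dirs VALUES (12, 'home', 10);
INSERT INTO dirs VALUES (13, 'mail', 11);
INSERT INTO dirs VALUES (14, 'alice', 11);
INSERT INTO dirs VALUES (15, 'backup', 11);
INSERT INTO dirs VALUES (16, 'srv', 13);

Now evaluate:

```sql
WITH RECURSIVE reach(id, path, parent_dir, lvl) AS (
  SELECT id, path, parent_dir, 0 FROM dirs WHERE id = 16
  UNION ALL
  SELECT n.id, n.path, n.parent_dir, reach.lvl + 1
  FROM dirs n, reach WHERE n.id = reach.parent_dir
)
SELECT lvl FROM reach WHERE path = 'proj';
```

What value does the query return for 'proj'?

Base: id=16 (srv), parent_dir=13, lvl 0.
Iteration 1: join on id=13 -> mail (id 13, parent_dir=11, lvl 1).
Iteration 2: join on id=11 -> bin (id 11, parent_dir=10, lvl 2).
Iteration 3: join on id=10 -> var (id 10, parent_dir=9, lvl 3).
Iteration 4: join on id=9 -> tmp (id 9, parent_dir=8, lvl 4).
Iteration 5: join on id=8 -> proj (id 8, parent_dir=5, lvl 5).
Iteration 6: join on id=5 -> lib (id 5, parent_dir=1, lvl 6).
Iteration 7: join on id=1 -> etc (id 1, parent_dir=NULL, lvl 7).
Iteration 8: parent_dir is NULL; no match; recursion stops.

5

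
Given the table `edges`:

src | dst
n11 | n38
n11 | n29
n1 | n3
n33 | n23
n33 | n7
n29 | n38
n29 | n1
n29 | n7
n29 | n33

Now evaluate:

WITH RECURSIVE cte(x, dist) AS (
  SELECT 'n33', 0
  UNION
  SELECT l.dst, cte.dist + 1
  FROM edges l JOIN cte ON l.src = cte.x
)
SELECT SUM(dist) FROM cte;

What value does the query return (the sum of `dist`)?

Base: (n33, dist=0).
Iteration 1: edges from {n33} -> (n23, dist=1), (n7, dist=1).
Iteration 2: no outgoing edges from {n23,n7}; recursion stops.
SUM(dist) = 0 + 1 + 1 = 2.

2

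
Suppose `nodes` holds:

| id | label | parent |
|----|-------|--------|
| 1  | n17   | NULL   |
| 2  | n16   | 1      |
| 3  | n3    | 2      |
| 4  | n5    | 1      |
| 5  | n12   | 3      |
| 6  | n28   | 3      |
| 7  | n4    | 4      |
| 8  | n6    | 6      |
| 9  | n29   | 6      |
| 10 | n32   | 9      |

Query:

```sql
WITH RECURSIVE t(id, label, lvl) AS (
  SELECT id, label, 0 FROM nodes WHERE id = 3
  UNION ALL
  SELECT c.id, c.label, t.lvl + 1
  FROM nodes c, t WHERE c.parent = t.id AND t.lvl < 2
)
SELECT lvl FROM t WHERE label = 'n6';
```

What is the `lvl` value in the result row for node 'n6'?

Base: id=3 (n3) at lvl 0.
Iteration 1: rows with parent in {3} -> n12 (id 5, lvl 1), n28 (id 6, lvl 1).
Iteration 2: rows with parent in {5,6} -> n6 (id 8, lvl 2), n29 (id 9, lvl 2).
Iteration 3: lvl < 2 fails for all current rows; recursion stops.

2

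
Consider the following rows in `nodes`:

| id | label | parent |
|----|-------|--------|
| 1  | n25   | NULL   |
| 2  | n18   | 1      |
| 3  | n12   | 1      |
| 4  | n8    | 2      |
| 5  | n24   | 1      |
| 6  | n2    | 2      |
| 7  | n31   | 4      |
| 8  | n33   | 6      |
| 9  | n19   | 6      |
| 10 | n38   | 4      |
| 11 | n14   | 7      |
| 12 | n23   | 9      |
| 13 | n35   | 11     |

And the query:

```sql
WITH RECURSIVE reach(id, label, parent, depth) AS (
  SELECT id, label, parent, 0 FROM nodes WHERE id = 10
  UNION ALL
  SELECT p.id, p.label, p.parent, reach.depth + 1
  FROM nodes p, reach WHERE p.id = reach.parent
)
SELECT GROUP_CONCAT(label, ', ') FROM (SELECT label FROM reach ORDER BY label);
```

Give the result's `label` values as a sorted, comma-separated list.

n18, n25, n38, n8

Base: id=10 (n38), parent=4, depth 0.
Iteration 1: join on id=4 -> n8 (id 4, parent=2, depth 1).
Iteration 2: join on id=2 -> n18 (id 2, parent=1, depth 2).
Iteration 3: join on id=1 -> n25 (id 1, parent=NULL, depth 3).
Iteration 4: parent is NULL; no match; recursion stops.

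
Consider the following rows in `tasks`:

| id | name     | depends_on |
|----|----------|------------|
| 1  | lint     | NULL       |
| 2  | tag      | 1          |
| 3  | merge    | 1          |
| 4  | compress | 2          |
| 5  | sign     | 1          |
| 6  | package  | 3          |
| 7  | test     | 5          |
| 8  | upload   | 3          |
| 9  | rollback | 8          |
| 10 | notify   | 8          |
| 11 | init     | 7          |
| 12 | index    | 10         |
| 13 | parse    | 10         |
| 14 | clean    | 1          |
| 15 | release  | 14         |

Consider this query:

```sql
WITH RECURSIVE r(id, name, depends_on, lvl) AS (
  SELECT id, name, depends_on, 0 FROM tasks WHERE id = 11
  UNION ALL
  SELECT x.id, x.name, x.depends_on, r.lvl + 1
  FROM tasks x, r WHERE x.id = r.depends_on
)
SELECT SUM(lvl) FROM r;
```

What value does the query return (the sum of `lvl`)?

Base: id=11 (init), depends_on=7, lvl 0.
Iteration 1: join on id=7 -> test (id 7, depends_on=5, lvl 1).
Iteration 2: join on id=5 -> sign (id 5, depends_on=1, lvl 2).
Iteration 3: join on id=1 -> lint (id 1, depends_on=NULL, lvl 3).
Iteration 4: depends_on is NULL; no match; recursion stops.
SUM(lvl) = 0 + 1 + 2 + 3 = 6.

6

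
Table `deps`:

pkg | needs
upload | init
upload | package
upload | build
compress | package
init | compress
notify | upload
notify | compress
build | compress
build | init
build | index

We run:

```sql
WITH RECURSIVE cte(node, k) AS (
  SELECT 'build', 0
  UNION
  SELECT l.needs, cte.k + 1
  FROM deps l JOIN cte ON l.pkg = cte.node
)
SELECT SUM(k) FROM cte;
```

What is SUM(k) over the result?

Base: (build, k=0).
Iteration 1: edges from {build} -> (compress, k=1), (index, k=1), (init, k=1).
Iteration 2: edges from {compress,index,init} -> (compress, k=2), (package, k=2).
Iteration 3: edges from {compress,package} -> (package, k=3).
Iteration 4: no outgoing edges from {package}; recursion stops.
SUM(k) = 0 + 1 + 1 + 1 + 2 + 2 + 3 = 10.

10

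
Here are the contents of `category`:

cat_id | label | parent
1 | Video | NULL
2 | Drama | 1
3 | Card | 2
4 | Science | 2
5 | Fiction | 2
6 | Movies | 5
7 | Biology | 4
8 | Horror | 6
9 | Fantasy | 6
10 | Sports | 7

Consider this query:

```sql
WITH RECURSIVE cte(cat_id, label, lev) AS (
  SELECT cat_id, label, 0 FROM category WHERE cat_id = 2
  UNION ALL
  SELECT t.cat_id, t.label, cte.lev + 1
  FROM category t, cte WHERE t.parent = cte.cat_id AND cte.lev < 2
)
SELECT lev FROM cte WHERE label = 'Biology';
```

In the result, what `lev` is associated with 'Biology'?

2

Base: cat_id=2 (Drama) at lev 0.
Iteration 1: rows with parent in {2} -> Card (id 3, lev 1), Science (id 4, lev 1), Fiction (id 5, lev 1).
Iteration 2: rows with parent in {3,4,5} -> Movies (id 6, lev 2), Biology (id 7, lev 2).
Iteration 3: lev < 2 fails for all current rows; recursion stops.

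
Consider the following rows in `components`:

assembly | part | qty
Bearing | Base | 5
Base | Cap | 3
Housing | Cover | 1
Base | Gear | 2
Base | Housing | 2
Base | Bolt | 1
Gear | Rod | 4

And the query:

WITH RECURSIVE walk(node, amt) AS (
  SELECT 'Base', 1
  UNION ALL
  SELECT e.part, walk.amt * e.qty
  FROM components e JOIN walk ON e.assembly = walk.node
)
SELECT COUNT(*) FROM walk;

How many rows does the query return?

7

Base: (Base, amt=1).
Iteration 1: components of {Base} -> Bolt = 1*1 = 1, Cap = 1*3 = 3, Gear = 1*2 = 2, Housing = 1*2 = 2.
Iteration 2: components of {Bolt,Cap,Gear,Housing} -> Cover = 2*1 = 2, Rod = 2*4 = 8.
Iteration 3: no further components; recursion stops.
Total rows emitted: 7.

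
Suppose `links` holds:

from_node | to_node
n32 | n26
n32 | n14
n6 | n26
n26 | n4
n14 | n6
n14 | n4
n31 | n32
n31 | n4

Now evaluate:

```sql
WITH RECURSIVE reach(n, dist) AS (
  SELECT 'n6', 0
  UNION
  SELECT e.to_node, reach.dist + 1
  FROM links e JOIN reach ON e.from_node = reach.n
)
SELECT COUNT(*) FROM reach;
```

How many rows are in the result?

3

Base: (n6, dist=0).
Iteration 1: edges from {n6} -> (n26, dist=1).
Iteration 2: edges from {n26} -> (n4, dist=2).
Iteration 3: no outgoing edges from {n4}; recursion stops.
Total rows emitted: 3.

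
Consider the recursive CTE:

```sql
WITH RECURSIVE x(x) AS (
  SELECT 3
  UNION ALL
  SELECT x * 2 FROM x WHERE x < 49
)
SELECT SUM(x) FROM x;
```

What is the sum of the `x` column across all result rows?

Base: x=3.
Iteration 1: 3 < 49 holds -> x = 3 * 2 = 6.
Iteration 2: 6 < 49 holds -> x = 6 * 2 = 12.
Iteration 3: 12 < 49 holds -> x = 12 * 2 = 24.
Iteration 4: 24 < 49 holds -> x = 24 * 2 = 48.
Iteration 5: 48 < 49 holds -> x = 48 * 2 = 96.
Iteration 6: 96 < 49 fails; recursion stops.
SUM(x) = 3 + 6 + 12 + 24 + 48 + 96 = 189.

189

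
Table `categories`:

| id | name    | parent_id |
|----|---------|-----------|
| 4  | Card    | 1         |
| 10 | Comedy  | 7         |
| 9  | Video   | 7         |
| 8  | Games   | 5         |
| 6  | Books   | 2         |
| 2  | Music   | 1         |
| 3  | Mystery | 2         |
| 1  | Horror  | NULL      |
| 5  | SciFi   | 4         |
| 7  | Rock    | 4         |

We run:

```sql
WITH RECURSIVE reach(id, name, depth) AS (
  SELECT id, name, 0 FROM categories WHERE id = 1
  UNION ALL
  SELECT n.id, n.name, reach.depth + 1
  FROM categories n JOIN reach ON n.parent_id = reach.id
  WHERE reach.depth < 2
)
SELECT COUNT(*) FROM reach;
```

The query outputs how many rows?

Base: id=1 (Horror) at depth 0.
Iteration 1: rows with parent_id in {1} -> Music (id 2, depth 1), Card (id 4, depth 1).
Iteration 2: rows with parent_id in {2,4} -> Mystery (id 3, depth 2), SciFi (id 5, depth 2), Books (id 6, depth 2), Rock (id 7, depth 2).
Iteration 3: depth < 2 fails for all current rows; recursion stops.
Total rows emitted: 7.

7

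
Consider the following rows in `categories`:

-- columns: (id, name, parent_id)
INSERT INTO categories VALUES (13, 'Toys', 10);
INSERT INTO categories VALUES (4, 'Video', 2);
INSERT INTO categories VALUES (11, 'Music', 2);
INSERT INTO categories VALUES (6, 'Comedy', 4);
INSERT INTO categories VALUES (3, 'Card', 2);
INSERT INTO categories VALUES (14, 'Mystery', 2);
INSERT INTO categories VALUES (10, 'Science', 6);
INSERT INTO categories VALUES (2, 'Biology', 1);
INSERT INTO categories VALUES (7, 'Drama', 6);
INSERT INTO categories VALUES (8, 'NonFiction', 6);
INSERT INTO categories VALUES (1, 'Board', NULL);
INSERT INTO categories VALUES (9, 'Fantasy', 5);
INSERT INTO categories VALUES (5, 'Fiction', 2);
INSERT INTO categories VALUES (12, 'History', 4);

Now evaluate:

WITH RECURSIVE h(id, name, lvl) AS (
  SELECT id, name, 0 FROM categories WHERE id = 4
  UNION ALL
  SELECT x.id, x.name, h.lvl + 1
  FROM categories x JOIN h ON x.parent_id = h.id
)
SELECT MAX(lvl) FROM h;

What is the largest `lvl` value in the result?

Base: id=4 (Video) at lvl 0.
Iteration 1: rows with parent_id in {4} -> Comedy (id 6, lvl 1), History (id 12, lvl 1).
Iteration 2: rows with parent_id in {6,12} -> Drama (id 7, lvl 2), NonFiction (id 8, lvl 2), Science (id 10, lvl 2).
Iteration 3: rows with parent_id in {7,8,10} -> Toys (id 13, lvl 3).
Iteration 4: no rows with parent_id in {13}; recursion stops.
lvl values: 0, 1, 1, 2, 2, 2, 3; the maximum is 3.

3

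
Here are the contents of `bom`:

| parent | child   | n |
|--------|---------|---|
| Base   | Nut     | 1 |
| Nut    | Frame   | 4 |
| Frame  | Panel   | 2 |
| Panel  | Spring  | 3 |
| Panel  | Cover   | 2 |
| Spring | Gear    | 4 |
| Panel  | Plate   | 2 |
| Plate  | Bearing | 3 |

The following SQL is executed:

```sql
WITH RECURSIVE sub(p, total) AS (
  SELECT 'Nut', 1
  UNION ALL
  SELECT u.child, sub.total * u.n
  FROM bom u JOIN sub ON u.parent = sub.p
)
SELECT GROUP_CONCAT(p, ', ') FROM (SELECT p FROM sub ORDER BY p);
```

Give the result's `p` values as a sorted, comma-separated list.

Bearing, Cover, Frame, Gear, Nut, Panel, Plate, Spring

Base: (Nut, total=1).
Iteration 1: components of {Nut} -> Frame = 1*4 = 4.
Iteration 2: components of {Frame} -> Panel = 4*2 = 8.
Iteration 3: components of {Panel} -> Cover = 8*2 = 16, Plate = 8*2 = 16, Spring = 8*3 = 24.
Iteration 4: components of {Cover,Plate,Spring} -> Bearing = 16*3 = 48, Gear = 24*4 = 96.
Iteration 5: no further components; recursion stops.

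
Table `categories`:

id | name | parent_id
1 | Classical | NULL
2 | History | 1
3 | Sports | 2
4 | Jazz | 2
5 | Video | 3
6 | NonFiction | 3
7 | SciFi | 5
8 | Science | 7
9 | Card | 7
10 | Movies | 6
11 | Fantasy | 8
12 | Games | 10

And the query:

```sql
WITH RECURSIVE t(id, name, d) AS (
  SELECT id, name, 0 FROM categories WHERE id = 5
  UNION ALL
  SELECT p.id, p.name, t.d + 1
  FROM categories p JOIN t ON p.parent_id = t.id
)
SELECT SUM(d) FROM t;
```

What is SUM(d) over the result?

8

Base: id=5 (Video) at d 0.
Iteration 1: rows with parent_id in {5} -> SciFi (id 7, d 1).
Iteration 2: rows with parent_id in {7} -> Science (id 8, d 2), Card (id 9, d 2).
Iteration 3: rows with parent_id in {8,9} -> Fantasy (id 11, d 3).
Iteration 4: no rows with parent_id in {11}; recursion stops.
SUM(d) = 0 + 1 + 2 + 2 + 3 = 8.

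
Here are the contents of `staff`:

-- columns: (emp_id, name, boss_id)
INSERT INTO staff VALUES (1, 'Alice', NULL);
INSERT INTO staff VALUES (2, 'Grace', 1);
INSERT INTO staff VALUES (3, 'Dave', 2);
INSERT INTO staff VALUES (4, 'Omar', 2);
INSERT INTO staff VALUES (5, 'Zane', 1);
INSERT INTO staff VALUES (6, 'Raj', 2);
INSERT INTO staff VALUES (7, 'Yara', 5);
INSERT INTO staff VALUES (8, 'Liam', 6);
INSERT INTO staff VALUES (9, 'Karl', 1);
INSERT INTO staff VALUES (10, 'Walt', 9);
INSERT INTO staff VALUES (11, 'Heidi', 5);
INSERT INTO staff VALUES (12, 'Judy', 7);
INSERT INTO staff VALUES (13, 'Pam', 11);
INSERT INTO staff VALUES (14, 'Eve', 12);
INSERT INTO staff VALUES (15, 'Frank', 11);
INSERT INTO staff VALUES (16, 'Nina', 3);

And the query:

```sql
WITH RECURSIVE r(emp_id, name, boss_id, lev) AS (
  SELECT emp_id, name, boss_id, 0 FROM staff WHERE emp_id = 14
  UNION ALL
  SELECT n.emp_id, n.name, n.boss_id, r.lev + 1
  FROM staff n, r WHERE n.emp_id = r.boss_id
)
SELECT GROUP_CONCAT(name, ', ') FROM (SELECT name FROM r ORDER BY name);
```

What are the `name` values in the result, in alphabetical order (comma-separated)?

Base: emp_id=14 (Eve), boss_id=12, lev 0.
Iteration 1: join on emp_id=12 -> Judy (id 12, boss_id=7, lev 1).
Iteration 2: join on emp_id=7 -> Yara (id 7, boss_id=5, lev 2).
Iteration 3: join on emp_id=5 -> Zane (id 5, boss_id=1, lev 3).
Iteration 4: join on emp_id=1 -> Alice (id 1, boss_id=NULL, lev 4).
Iteration 5: boss_id is NULL; no match; recursion stops.

Alice, Eve, Judy, Yara, Zane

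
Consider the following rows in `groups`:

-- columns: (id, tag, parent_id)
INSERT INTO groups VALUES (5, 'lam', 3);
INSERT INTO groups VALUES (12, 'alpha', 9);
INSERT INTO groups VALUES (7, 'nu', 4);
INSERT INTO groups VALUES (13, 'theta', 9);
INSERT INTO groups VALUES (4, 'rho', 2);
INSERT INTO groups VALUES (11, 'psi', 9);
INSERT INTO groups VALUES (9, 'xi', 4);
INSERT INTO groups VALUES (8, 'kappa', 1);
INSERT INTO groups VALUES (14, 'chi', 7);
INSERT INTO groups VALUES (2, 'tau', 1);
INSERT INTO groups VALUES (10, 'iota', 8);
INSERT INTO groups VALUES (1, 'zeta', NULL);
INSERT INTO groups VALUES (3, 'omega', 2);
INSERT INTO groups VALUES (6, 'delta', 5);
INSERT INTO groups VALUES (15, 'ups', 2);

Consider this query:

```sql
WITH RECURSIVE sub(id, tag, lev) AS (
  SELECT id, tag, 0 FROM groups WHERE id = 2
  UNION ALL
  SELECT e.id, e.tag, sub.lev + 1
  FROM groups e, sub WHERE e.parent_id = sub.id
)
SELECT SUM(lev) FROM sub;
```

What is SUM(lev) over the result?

24

Base: id=2 (tau) at lev 0.
Iteration 1: rows with parent_id in {2} -> omega (id 3, lev 1), rho (id 4, lev 1), ups (id 15, lev 1).
Iteration 2: rows with parent_id in {3,4,15} -> lam (id 5, lev 2), nu (id 7, lev 2), xi (id 9, lev 2).
Iteration 3: rows with parent_id in {5,7,9} -> delta (id 6, lev 3), psi (id 11, lev 3), alpha (id 12, lev 3), theta (id 13, lev 3), chi (id 14, lev 3).
Iteration 4: no rows with parent_id in {6,11,12,13,14}; recursion stops.
SUM(lev) = 0 + 1 + 1 + 1 + 2 + 2 + 2 + 3 + 3 + 3 + 3 + 3 = 24.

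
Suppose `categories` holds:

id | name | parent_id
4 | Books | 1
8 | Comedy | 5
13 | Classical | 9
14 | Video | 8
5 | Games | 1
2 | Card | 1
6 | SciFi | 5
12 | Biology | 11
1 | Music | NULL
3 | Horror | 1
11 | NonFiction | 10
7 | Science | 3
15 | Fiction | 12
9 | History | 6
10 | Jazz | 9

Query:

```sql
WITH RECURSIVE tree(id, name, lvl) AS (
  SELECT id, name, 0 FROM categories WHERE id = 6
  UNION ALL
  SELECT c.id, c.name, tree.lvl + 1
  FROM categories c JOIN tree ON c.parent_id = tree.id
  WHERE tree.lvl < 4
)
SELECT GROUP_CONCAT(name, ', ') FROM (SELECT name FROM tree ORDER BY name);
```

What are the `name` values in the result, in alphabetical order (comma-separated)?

Biology, Classical, History, Jazz, NonFiction, SciFi

Base: id=6 (SciFi) at lvl 0.
Iteration 1: rows with parent_id in {6} -> History (id 9, lvl 1).
Iteration 2: rows with parent_id in {9} -> Jazz (id 10, lvl 2), Classical (id 13, lvl 2).
Iteration 3: rows with parent_id in {10,13} -> NonFiction (id 11, lvl 3).
Iteration 4: rows with parent_id in {11} -> Biology (id 12, lvl 4).
Iteration 5: lvl < 4 fails for all current rows; recursion stops.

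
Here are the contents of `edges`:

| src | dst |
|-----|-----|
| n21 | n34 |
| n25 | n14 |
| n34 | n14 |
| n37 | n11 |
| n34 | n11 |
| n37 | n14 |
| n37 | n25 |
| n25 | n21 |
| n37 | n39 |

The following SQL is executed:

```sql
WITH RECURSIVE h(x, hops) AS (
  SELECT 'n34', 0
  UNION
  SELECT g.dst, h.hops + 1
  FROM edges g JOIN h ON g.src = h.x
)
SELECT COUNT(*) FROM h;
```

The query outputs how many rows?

3

Base: (n34, hops=0).
Iteration 1: edges from {n34} -> (n11, hops=1), (n14, hops=1).
Iteration 2: no outgoing edges from {n11,n14}; recursion stops.
Total rows emitted: 3.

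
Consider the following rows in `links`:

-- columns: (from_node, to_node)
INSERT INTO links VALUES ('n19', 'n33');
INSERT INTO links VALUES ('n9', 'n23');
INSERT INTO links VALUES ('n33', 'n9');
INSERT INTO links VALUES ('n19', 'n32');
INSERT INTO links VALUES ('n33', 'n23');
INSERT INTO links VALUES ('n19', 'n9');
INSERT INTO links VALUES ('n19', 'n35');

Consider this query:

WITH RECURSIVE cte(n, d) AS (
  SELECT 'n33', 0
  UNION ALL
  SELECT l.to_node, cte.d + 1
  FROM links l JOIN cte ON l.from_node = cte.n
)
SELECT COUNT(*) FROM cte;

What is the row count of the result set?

Base: (n33, d=0).
Iteration 1: edges from {n33} -> (n23, d=1), (n9, d=1).
Iteration 2: edges from {n23,n9} -> (n23, d=2).
Iteration 3: no outgoing edges from {n23}; recursion stops.
Total rows emitted: 4.

4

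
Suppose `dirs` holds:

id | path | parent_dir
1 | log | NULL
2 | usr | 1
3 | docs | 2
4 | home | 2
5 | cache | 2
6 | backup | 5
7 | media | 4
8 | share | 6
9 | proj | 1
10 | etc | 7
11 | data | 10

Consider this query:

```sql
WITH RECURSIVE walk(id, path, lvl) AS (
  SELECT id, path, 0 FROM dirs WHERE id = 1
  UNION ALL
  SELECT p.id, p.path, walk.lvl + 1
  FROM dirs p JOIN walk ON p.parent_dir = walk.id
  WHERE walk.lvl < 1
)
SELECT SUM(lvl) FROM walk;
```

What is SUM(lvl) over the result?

Base: id=1 (log) at lvl 0.
Iteration 1: rows with parent_dir in {1} -> usr (id 2, lvl 1), proj (id 9, lvl 1).
Iteration 2: lvl < 1 fails for all current rows; recursion stops.
SUM(lvl) = 0 + 1 + 1 = 2.

2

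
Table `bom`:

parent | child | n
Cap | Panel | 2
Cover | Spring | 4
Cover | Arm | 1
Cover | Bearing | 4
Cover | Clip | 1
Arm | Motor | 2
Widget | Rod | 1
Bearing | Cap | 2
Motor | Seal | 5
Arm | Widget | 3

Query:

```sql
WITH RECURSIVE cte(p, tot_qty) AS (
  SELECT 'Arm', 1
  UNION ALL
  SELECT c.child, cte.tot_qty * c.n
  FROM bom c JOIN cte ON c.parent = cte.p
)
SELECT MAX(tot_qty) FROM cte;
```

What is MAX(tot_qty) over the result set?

10

Base: (Arm, tot_qty=1).
Iteration 1: components of {Arm} -> Motor = 1*2 = 2, Widget = 1*3 = 3.
Iteration 2: components of {Motor,Widget} -> Rod = 3*1 = 3, Seal = 2*5 = 10.
Iteration 3: no further components; recursion stops.
tot_qty values: 1, 2, 3, 10, 3; the maximum is 10.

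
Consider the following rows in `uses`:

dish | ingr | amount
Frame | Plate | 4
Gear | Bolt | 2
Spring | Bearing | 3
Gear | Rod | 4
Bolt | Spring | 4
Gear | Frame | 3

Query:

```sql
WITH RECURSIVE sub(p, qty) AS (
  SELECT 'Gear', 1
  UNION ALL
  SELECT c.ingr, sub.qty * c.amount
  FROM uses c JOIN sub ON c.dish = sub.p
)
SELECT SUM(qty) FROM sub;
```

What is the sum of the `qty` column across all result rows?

54

Base: (Gear, qty=1).
Iteration 1: components of {Gear} -> Bolt = 1*2 = 2, Frame = 1*3 = 3, Rod = 1*4 = 4.
Iteration 2: components of {Bolt,Frame,Rod} -> Plate = 3*4 = 12, Spring = 2*4 = 8.
Iteration 3: components of {Plate,Spring} -> Bearing = 8*3 = 24.
Iteration 4: no further components; recursion stops.
SUM(qty) = 1 + 2 + 4 + 3 + 8 + 12 + 24 = 54.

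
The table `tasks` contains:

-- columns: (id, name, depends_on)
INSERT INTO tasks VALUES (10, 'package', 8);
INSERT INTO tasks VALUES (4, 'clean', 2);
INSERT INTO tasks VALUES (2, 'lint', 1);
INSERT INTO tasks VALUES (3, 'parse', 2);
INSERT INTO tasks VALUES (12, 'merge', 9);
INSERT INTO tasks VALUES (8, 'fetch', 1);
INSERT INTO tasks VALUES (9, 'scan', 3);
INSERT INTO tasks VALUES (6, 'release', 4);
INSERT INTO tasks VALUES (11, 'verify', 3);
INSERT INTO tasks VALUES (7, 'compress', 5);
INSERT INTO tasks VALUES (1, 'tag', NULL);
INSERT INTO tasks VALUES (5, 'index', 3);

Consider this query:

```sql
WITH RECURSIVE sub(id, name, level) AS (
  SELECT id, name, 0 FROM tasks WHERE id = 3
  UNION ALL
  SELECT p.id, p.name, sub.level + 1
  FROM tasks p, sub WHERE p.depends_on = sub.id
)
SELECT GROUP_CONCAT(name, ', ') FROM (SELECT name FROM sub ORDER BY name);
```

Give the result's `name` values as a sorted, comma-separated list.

Base: id=3 (parse) at level 0.
Iteration 1: rows with depends_on in {3} -> index (id 5, level 1), scan (id 9, level 1), verify (id 11, level 1).
Iteration 2: rows with depends_on in {5,9,11} -> compress (id 7, level 2), merge (id 12, level 2).
Iteration 3: no rows with depends_on in {7,12}; recursion stops.

compress, index, merge, parse, scan, verify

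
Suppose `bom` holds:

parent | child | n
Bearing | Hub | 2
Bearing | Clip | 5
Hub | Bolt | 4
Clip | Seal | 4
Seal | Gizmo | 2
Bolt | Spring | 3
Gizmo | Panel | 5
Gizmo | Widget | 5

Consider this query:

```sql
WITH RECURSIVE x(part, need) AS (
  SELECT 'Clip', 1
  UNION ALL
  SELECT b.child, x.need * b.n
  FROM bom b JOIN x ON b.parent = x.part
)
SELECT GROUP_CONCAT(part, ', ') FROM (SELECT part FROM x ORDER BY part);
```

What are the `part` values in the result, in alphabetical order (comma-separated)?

Clip, Gizmo, Panel, Seal, Widget

Base: (Clip, need=1).
Iteration 1: components of {Clip} -> Seal = 1*4 = 4.
Iteration 2: components of {Seal} -> Gizmo = 4*2 = 8.
Iteration 3: components of {Gizmo} -> Panel = 8*5 = 40, Widget = 8*5 = 40.
Iteration 4: no further components; recursion stops.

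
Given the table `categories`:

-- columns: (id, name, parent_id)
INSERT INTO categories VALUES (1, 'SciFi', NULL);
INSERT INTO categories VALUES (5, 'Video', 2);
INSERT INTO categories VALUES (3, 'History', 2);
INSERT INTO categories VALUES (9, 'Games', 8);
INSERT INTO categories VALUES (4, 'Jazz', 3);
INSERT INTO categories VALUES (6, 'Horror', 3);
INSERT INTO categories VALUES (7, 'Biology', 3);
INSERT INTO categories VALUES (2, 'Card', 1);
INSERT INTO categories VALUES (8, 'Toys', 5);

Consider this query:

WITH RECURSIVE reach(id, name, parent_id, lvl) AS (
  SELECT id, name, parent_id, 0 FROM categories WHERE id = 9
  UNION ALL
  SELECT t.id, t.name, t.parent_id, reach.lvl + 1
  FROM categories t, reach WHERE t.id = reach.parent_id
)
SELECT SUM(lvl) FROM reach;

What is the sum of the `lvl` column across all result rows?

10

Base: id=9 (Games), parent_id=8, lvl 0.
Iteration 1: join on id=8 -> Toys (id 8, parent_id=5, lvl 1).
Iteration 2: join on id=5 -> Video (id 5, parent_id=2, lvl 2).
Iteration 3: join on id=2 -> Card (id 2, parent_id=1, lvl 3).
Iteration 4: join on id=1 -> SciFi (id 1, parent_id=NULL, lvl 4).
Iteration 5: parent_id is NULL; no match; recursion stops.
SUM(lvl) = 0 + 1 + 2 + 3 + 4 = 10.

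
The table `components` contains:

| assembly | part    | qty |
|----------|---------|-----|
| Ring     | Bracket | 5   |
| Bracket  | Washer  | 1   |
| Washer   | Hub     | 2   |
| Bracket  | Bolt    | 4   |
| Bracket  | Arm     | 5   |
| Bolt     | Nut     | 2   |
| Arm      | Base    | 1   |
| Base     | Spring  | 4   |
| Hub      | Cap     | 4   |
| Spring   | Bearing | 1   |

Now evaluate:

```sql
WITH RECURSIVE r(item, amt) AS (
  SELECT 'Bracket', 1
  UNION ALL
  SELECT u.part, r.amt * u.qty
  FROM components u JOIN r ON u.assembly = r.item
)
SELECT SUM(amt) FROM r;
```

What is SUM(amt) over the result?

Base: (Bracket, amt=1).
Iteration 1: components of {Bracket} -> Arm = 1*5 = 5, Bolt = 1*4 = 4, Washer = 1*1 = 1.
Iteration 2: components of {Arm,Bolt,Washer} -> Base = 5*1 = 5, Hub = 1*2 = 2, Nut = 4*2 = 8.
Iteration 3: components of {Base,Hub,Nut} -> Cap = 2*4 = 8, Spring = 5*4 = 20.
Iteration 4: components of {Cap,Spring} -> Bearing = 20*1 = 20.
Iteration 5: no further components; recursion stops.
SUM(amt) = 1 + 1 + 4 + 5 + 2 + 8 + 5 + 8 + 20 + 20 = 74.

74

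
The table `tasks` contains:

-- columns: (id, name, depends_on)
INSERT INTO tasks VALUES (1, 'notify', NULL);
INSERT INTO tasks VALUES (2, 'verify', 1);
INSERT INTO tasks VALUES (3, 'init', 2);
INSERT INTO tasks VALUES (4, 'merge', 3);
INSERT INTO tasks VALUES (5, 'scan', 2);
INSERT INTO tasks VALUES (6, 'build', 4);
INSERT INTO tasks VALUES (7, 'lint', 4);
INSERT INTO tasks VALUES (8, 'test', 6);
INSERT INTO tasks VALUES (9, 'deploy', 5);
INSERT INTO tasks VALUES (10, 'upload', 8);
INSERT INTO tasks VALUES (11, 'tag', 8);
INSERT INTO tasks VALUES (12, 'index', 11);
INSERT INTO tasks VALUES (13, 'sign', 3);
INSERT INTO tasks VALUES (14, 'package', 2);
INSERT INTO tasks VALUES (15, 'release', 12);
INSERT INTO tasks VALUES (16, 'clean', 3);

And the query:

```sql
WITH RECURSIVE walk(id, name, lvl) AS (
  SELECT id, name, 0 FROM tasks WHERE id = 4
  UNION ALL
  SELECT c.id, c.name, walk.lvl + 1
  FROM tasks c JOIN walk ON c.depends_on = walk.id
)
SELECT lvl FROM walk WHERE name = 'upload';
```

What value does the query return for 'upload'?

3

Base: id=4 (merge) at lvl 0.
Iteration 1: rows with depends_on in {4} -> build (id 6, lvl 1), lint (id 7, lvl 1).
Iteration 2: rows with depends_on in {6,7} -> test (id 8, lvl 2).
Iteration 3: rows with depends_on in {8} -> upload (id 10, lvl 3), tag (id 11, lvl 3).
Iteration 4: rows with depends_on in {10,11} -> index (id 12, lvl 4).
Iteration 5: rows with depends_on in {12} -> release (id 15, lvl 5).
Iteration 6: no rows with depends_on in {15}; recursion stops.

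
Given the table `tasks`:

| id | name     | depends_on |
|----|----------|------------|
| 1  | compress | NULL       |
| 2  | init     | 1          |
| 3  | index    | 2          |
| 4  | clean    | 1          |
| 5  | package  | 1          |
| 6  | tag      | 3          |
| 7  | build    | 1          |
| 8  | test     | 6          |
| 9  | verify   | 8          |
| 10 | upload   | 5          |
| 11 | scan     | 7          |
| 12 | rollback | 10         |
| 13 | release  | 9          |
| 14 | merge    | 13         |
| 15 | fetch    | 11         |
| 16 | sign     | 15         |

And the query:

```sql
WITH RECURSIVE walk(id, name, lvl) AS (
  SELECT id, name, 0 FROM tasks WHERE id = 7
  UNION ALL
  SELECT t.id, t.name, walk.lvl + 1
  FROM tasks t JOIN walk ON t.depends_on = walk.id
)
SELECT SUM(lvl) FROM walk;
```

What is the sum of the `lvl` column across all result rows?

6

Base: id=7 (build) at lvl 0.
Iteration 1: rows with depends_on in {7} -> scan (id 11, lvl 1).
Iteration 2: rows with depends_on in {11} -> fetch (id 15, lvl 2).
Iteration 3: rows with depends_on in {15} -> sign (id 16, lvl 3).
Iteration 4: no rows with depends_on in {16}; recursion stops.
SUM(lvl) = 0 + 1 + 2 + 3 = 6.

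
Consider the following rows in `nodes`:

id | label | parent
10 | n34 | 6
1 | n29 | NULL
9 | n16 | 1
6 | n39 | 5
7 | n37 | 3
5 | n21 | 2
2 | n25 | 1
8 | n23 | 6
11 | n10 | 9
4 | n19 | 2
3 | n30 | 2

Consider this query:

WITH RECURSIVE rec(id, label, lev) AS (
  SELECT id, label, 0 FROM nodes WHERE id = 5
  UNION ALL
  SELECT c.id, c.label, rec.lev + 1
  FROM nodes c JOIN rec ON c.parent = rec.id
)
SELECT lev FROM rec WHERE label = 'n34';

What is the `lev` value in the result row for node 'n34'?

2

Base: id=5 (n21) at lev 0.
Iteration 1: rows with parent in {5} -> n39 (id 6, lev 1).
Iteration 2: rows with parent in {6} -> n23 (id 8, lev 2), n34 (id 10, lev 2).
Iteration 3: no rows with parent in {8,10}; recursion stops.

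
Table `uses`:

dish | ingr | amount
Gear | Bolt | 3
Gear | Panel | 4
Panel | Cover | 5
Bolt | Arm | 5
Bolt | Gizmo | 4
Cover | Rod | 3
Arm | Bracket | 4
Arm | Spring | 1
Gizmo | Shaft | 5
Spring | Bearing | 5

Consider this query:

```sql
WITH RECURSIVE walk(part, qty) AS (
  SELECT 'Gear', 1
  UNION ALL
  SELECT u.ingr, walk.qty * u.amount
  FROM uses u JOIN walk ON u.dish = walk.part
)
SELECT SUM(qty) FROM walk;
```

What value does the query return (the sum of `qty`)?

Base: (Gear, qty=1).
Iteration 1: components of {Gear} -> Bolt = 1*3 = 3, Panel = 1*4 = 4.
Iteration 2: components of {Bolt,Panel} -> Arm = 3*5 = 15, Cover = 4*5 = 20, Gizmo = 3*4 = 12.
Iteration 3: components of {Arm,Cover,Gizmo} -> Bracket = 15*4 = 60, Rod = 20*3 = 60, Shaft = 12*5 = 60, Spring = 15*1 = 15.
Iteration 4: components of {Bracket,Rod,Shaft,Spring} -> Bearing = 15*5 = 75.
Iteration 5: no further components; recursion stops.
SUM(qty) = 1 + 3 + 4 + 15 + 12 + 20 + 60 + 15 + 60 + 60 + 75 = 325.

325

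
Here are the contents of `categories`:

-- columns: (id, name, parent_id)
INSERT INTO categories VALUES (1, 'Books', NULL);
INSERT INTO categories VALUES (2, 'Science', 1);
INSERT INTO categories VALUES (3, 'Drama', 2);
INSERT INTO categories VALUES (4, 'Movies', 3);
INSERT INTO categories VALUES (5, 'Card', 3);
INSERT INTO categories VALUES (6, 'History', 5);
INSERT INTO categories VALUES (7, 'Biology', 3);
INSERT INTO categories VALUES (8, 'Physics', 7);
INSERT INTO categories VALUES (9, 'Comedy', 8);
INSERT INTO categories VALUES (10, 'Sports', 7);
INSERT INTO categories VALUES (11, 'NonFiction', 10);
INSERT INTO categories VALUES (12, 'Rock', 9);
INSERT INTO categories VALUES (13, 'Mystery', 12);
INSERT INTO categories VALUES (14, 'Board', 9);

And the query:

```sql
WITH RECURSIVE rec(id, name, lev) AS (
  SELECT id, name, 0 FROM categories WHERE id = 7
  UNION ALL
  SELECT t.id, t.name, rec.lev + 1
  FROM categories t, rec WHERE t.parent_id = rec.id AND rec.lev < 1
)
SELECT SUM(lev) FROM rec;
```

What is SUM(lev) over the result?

Base: id=7 (Biology) at lev 0.
Iteration 1: rows with parent_id in {7} -> Physics (id 8, lev 1), Sports (id 10, lev 1).
Iteration 2: lev < 1 fails for all current rows; recursion stops.
SUM(lev) = 0 + 1 + 1 = 2.

2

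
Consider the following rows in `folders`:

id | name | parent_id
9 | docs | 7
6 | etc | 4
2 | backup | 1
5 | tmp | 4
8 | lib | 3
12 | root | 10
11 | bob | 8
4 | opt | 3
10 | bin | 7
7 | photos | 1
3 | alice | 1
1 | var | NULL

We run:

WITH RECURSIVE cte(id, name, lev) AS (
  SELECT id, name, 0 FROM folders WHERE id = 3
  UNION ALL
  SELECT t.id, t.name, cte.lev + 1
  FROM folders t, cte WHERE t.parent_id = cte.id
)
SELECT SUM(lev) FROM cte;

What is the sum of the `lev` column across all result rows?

8

Base: id=3 (alice) at lev 0.
Iteration 1: rows with parent_id in {3} -> opt (id 4, lev 1), lib (id 8, lev 1).
Iteration 2: rows with parent_id in {4,8} -> tmp (id 5, lev 2), etc (id 6, lev 2), bob (id 11, lev 2).
Iteration 3: no rows with parent_id in {5,6,11}; recursion stops.
SUM(lev) = 0 + 1 + 1 + 2 + 2 + 2 = 8.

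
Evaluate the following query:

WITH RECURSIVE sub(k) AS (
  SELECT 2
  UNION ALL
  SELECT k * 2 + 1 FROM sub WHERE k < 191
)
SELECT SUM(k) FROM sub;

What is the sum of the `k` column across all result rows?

374

Base: k=2.
Iteration 1: 2 < 191 holds -> k = 2 * 2 + 1 = 5.
Iteration 2: 5 < 191 holds -> k = 5 * 2 + 1 = 11.
Iteration 3: 11 < 191 holds -> k = 11 * 2 + 1 = 23.
Iteration 4: 23 < 191 holds -> k = 23 * 2 + 1 = 47.
Iteration 5: 47 < 191 holds -> k = 47 * 2 + 1 = 95.
Iteration 6: 95 < 191 holds -> k = 95 * 2 + 1 = 191.
Iteration 7: 191 < 191 fails; recursion stops.
SUM(k) = 2 + 5 + 11 + 23 + 47 + 95 + 191 = 374.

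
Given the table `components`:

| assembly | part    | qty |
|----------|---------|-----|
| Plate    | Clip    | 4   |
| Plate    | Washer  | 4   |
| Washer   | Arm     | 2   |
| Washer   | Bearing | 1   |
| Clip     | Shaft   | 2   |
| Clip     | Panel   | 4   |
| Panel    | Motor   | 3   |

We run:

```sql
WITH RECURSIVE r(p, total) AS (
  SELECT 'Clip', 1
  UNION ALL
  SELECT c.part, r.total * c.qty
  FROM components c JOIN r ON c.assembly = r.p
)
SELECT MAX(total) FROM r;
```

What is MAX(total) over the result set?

12

Base: (Clip, total=1).
Iteration 1: components of {Clip} -> Panel = 1*4 = 4, Shaft = 1*2 = 2.
Iteration 2: components of {Panel,Shaft} -> Motor = 4*3 = 12.
Iteration 3: no further components; recursion stops.
total values: 1, 4, 2, 12; the maximum is 12.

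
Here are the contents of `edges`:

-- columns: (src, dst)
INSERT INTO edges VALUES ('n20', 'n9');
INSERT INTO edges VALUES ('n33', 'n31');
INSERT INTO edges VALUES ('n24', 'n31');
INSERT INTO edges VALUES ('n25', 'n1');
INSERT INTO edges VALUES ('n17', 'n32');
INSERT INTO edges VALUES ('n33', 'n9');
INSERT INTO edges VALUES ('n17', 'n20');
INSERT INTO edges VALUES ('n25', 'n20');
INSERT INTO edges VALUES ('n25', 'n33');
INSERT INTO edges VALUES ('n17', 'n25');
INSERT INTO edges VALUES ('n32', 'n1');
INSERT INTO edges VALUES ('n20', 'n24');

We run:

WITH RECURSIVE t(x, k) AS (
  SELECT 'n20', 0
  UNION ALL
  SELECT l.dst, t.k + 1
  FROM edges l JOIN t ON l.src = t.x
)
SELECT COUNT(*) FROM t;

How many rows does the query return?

Base: (n20, k=0).
Iteration 1: edges from {n20} -> (n24, k=1), (n9, k=1).
Iteration 2: edges from {n24,n9} -> (n31, k=2).
Iteration 3: no outgoing edges from {n31}; recursion stops.
Total rows emitted: 4.

4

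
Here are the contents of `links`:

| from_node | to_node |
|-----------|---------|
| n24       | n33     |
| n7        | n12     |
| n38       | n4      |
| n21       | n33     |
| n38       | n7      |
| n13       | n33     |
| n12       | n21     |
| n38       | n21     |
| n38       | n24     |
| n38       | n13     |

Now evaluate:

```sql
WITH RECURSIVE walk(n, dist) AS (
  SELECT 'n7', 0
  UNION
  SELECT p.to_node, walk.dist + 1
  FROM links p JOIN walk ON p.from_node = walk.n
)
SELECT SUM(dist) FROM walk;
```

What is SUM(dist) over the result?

Base: (n7, dist=0).
Iteration 1: edges from {n7} -> (n12, dist=1).
Iteration 2: edges from {n12} -> (n21, dist=2).
Iteration 3: edges from {n21} -> (n33, dist=3).
Iteration 4: no outgoing edges from {n33}; recursion stops.
SUM(dist) = 0 + 1 + 2 + 3 = 6.

6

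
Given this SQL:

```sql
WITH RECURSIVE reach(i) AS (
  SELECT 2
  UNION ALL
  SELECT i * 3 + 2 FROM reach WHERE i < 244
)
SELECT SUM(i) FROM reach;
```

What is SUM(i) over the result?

Base: i=2.
Iteration 1: 2 < 244 holds -> i = 2 * 3 + 2 = 8.
Iteration 2: 8 < 244 holds -> i = 8 * 3 + 2 = 26.
Iteration 3: 26 < 244 holds -> i = 26 * 3 + 2 = 80.
Iteration 4: 80 < 244 holds -> i = 80 * 3 + 2 = 242.
Iteration 5: 242 < 244 holds -> i = 242 * 3 + 2 = 728.
Iteration 6: 728 < 244 fails; recursion stops.
SUM(i) = 2 + 8 + 26 + 80 + 242 + 728 = 1086.

1086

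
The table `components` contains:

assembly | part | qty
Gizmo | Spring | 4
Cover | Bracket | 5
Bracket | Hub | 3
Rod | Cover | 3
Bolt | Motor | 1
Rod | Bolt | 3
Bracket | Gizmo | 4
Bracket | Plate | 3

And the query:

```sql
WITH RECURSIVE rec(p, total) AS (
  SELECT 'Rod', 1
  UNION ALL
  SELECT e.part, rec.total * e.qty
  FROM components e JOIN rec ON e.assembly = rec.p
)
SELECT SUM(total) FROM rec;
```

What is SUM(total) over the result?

415

Base: (Rod, total=1).
Iteration 1: components of {Rod} -> Bolt = 1*3 = 3, Cover = 1*3 = 3.
Iteration 2: components of {Bolt,Cover} -> Bracket = 3*5 = 15, Motor = 3*1 = 3.
Iteration 3: components of {Bracket,Motor} -> Gizmo = 15*4 = 60, Hub = 15*3 = 45, Plate = 15*3 = 45.
Iteration 4: components of {Gizmo,Hub,Plate} -> Spring = 60*4 = 240.
Iteration 5: no further components; recursion stops.
SUM(total) = 1 + 3 + 3 + 15 + 3 + 45 + 60 + 45 + 240 = 415.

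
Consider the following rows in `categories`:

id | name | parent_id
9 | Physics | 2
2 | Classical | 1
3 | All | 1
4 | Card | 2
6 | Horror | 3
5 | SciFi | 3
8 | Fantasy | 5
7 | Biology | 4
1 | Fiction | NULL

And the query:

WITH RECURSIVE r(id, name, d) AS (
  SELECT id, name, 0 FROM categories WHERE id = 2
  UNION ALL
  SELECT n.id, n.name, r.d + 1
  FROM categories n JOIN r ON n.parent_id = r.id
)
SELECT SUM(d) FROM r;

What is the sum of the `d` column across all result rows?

Base: id=2 (Classical) at d 0.
Iteration 1: rows with parent_id in {2} -> Card (id 4, d 1), Physics (id 9, d 1).
Iteration 2: rows with parent_id in {4,9} -> Biology (id 7, d 2).
Iteration 3: no rows with parent_id in {7}; recursion stops.
SUM(d) = 0 + 1 + 1 + 2 = 4.

4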